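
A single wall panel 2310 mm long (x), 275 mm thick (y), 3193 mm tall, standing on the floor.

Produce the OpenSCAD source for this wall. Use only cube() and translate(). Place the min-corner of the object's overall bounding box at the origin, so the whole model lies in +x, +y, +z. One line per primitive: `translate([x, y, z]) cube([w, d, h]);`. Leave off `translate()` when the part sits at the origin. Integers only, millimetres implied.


cube([2310, 275, 3193]);


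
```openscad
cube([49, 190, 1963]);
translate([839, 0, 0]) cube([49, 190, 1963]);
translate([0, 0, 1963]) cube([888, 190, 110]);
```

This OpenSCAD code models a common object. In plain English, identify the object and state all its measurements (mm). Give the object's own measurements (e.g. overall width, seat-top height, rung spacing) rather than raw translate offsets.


A door frame. The clear opening is 790 mm wide and 1963 mm high. Two 49 mm wide jambs, 190 mm deep, stand either side of the opening from the floor to the top of the opening. A 110 mm thick head sits across the top of both jambs, spanning the full outside width of the frame.


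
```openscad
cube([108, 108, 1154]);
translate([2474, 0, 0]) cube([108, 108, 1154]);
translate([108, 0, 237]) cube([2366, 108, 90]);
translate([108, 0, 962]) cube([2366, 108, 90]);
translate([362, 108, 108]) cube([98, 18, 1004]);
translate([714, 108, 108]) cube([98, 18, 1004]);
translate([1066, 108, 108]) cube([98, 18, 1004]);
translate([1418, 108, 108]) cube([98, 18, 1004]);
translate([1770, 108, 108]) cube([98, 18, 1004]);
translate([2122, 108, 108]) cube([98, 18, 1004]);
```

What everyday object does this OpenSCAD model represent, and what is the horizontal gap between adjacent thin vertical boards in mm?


A fence section. The picket gap is 254 mm.

Two posts, two rails, 6 pickets — a fence section. Span 2366 mm holds 6 pickets of 98 mm with 7 equal gaps: ⌊(2366 − 6·98) / 7⌋ = 254 mm.


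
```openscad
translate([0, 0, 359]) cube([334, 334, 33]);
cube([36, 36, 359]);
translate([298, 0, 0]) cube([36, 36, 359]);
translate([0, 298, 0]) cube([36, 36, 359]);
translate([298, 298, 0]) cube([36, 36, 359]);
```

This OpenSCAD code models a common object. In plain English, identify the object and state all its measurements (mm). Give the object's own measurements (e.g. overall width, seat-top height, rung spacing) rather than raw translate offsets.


A simple wooden stool: a rectangular seat 334 mm (x) by 334 mm (y), 33 mm thick, top face at z = 392 mm, on four square legs, each 36×36 mm in cross-section. The legs rest on z = 0, each flush with a corner of the seat.


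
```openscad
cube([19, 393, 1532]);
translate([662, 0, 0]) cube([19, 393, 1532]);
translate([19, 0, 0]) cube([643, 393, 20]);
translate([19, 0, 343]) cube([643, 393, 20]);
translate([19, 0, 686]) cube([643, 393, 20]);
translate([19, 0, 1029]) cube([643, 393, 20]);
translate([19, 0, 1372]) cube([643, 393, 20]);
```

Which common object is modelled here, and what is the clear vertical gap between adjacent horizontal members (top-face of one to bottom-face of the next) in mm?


A bookshelf. The clear shelf gap is 323 mm.

Two tall side panels with 5 horizontal boards between them — a bookshelf. The first two shelf undersides are at z = 0 and z = 343; with shelf thickness 20, the clear gap is 343 − 0 − 20 = 323 mm.


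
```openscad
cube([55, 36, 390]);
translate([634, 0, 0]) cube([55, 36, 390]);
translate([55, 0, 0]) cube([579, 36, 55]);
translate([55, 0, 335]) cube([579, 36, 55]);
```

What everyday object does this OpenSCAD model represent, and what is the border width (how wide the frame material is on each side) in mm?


A picture frame. The border width is 55 mm.

Four thin pieces enclosing a rectangular opening — a picture frame. The two full-height stiles are 390 mm tall; the top rail sits at z = 335 and is 55 mm tall, so the border above the opening is 390 − 335 = 55 mm, matching the stile x-width.


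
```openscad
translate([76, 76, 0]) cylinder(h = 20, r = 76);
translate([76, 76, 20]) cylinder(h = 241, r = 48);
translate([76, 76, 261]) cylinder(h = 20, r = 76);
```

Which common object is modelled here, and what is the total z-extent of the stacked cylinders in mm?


A spool. The overall height is 281 mm.

Three coaxial cylinders, large–small–large — a spool. Two 20 mm flanges and a 241 mm core give 20 + 241 + 20 = 281 mm.


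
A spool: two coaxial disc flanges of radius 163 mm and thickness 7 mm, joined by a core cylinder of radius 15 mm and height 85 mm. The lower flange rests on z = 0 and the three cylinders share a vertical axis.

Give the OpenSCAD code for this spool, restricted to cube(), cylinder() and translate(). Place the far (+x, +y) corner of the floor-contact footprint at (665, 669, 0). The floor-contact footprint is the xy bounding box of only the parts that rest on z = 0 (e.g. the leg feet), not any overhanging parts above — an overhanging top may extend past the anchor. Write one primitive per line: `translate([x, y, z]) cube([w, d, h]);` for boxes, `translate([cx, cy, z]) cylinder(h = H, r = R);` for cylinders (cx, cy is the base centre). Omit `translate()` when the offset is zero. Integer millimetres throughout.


translate([502, 506, 0]) cylinder(h = 7, r = 163);
translate([502, 506, 7]) cylinder(h = 85, r = 15);
translate([502, 506, 92]) cylinder(h = 7, r = 163);


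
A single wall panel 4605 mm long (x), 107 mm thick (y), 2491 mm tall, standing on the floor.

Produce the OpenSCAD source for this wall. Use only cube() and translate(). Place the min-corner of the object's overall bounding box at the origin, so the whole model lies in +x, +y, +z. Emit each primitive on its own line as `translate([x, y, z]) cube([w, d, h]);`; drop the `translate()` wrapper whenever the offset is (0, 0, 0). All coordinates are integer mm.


cube([4605, 107, 2491]);


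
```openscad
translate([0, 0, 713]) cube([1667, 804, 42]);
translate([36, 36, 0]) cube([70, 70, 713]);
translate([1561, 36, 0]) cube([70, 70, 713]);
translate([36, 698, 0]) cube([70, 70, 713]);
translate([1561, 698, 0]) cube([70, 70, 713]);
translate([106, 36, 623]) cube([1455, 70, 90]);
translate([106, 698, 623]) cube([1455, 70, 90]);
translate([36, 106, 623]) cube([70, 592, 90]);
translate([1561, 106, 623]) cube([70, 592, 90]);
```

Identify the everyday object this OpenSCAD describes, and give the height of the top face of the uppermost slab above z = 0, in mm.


A table. The table height is 755 mm.

A 1667×804×42 slab sits at z = 713 on four 70 mm square posts — a table. The top surface is at 713 + 42 = 755 mm.


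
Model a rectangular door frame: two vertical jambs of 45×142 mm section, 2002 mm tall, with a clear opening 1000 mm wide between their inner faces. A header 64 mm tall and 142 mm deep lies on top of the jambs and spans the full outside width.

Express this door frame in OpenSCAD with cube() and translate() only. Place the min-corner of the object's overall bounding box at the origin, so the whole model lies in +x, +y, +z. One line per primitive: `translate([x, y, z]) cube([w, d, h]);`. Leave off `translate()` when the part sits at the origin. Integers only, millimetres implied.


cube([45, 142, 2002]);
translate([1045, 0, 0]) cube([45, 142, 2002]);
translate([0, 0, 2002]) cube([1090, 142, 64]);


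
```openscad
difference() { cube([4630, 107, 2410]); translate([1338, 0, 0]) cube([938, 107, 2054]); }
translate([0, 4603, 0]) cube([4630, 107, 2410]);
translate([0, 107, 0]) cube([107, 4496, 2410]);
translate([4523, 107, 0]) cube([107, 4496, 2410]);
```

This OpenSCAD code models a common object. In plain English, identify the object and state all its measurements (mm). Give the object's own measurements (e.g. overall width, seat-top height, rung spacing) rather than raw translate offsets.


A single room: four walls, each 2410 mm tall and 107 mm thick, enclosing an outside footprint 4630×4710 mm (x × y), no floor or roof. The front and back walls (−y and +y sides) run the full x-width; the side walls fit between their inner faces. A door opening 938 mm wide and 2054 mm tall is cut through the front wall from the floor up, its −x edge 1338 mm from the wall's −x end.


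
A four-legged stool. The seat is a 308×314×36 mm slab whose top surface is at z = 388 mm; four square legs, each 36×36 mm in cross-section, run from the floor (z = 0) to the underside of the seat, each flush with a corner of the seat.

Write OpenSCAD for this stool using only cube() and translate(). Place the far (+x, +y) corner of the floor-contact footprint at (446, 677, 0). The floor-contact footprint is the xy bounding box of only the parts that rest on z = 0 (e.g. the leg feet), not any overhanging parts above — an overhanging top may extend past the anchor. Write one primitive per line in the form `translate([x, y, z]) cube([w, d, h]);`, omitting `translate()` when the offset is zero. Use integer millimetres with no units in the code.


translate([138, 363, 352]) cube([308, 314, 36]);
translate([138, 363, 0]) cube([36, 36, 352]);
translate([410, 363, 0]) cube([36, 36, 352]);
translate([138, 641, 0]) cube([36, 36, 352]);
translate([410, 641, 0]) cube([36, 36, 352]);


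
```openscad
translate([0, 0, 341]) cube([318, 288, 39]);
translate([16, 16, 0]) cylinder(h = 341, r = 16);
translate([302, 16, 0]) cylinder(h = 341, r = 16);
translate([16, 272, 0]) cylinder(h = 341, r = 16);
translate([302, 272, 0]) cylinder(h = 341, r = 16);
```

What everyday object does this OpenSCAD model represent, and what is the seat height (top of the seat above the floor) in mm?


A stool. The seat height is 380 mm.

A 318×288×39 slab at z = 341 on four corner cylinders — a stool. The seat top is 341 + 39 = 380 mm.


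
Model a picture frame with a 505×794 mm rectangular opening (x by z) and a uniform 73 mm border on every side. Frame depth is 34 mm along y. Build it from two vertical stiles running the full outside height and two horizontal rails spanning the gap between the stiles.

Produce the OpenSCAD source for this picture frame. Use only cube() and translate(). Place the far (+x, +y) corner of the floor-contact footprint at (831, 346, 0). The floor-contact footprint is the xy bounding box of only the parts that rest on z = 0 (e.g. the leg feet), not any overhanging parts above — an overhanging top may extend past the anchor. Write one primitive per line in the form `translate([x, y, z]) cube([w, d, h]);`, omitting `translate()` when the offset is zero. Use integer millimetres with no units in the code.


translate([180, 312, 0]) cube([73, 34, 940]);
translate([758, 312, 0]) cube([73, 34, 940]);
translate([253, 312, 0]) cube([505, 34, 73]);
translate([253, 312, 867]) cube([505, 34, 73]);


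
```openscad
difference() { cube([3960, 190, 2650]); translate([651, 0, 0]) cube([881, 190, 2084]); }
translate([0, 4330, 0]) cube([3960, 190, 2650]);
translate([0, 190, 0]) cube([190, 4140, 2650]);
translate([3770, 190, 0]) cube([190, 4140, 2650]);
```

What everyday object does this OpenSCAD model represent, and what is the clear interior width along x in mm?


A single room. The interior width is 3580 mm.

Four walls enclosing a rectangle with a door in the front wall — a room. Outside width 3960 minus two 190 mm walls gives 3580 mm.


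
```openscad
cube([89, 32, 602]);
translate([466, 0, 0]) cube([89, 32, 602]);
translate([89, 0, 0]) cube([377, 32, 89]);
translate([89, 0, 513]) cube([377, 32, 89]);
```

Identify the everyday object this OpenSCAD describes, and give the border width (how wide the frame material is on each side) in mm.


A picture frame. The border width is 89 mm.

Four thin pieces enclosing a rectangular opening — a picture frame. The two full-height stiles are 602 mm tall; the top rail sits at z = 513 and is 89 mm tall, so the border above the opening is 602 − 513 = 89 mm, matching the stile x-width.


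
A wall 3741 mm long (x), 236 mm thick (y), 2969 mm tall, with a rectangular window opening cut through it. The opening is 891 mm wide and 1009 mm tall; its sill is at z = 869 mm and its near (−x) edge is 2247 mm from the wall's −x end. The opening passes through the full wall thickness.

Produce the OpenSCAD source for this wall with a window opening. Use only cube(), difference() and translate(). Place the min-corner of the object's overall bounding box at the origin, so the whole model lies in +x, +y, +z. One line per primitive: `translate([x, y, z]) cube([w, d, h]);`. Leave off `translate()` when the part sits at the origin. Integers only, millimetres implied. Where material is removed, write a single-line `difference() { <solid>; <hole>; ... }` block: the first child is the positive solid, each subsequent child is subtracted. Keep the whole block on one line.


difference() { cube([3741, 236, 2969]); translate([2247, 0, 869]) cube([891, 236, 1009]); }


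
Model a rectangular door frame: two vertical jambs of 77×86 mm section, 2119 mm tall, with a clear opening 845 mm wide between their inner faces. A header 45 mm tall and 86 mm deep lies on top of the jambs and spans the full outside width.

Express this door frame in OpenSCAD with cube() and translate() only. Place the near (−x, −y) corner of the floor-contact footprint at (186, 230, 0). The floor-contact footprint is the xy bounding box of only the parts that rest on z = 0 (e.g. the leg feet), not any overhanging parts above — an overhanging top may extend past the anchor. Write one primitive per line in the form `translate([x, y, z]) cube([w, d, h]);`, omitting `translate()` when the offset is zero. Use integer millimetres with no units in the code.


translate([186, 230, 0]) cube([77, 86, 2119]);
translate([1108, 230, 0]) cube([77, 86, 2119]);
translate([186, 230, 2119]) cube([999, 86, 45]);


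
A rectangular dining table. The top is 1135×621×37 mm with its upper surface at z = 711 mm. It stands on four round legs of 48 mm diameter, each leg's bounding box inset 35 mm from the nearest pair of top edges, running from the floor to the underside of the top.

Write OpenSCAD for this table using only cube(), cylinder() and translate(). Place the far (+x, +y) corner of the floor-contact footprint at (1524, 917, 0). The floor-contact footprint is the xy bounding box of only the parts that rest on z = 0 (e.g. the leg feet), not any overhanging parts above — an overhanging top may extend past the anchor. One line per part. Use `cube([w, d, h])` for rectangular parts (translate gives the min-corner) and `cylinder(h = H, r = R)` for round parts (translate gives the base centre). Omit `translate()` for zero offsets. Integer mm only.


translate([424, 331, 674]) cube([1135, 621, 37]);
translate([483, 390, 0]) cylinder(h = 674, r = 24);
translate([1500, 390, 0]) cylinder(h = 674, r = 24);
translate([483, 893, 0]) cylinder(h = 674, r = 24);
translate([1500, 893, 0]) cylinder(h = 674, r = 24);


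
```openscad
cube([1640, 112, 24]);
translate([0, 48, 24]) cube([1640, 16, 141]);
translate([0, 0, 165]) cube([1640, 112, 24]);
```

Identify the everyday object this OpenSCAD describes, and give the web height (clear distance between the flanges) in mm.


An I-beam. The web height is 141 mm.

Two wide flanges with a thin centred web — an I-beam. Overall 189 mm minus two 24 mm flanges gives a web of 189 − 2·24 = 141 mm.


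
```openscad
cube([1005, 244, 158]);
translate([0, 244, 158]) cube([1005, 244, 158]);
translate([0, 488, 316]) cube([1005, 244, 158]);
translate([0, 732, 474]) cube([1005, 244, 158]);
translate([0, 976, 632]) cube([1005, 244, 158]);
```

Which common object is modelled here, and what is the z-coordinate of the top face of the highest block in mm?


A staircase. The total rise is 790 mm.

5 identical blocks, each offset up and back from the previous — a staircase. Each step is 158 mm tall and there are 5 of them, so the total rise is 5 × 158 = 790 mm.


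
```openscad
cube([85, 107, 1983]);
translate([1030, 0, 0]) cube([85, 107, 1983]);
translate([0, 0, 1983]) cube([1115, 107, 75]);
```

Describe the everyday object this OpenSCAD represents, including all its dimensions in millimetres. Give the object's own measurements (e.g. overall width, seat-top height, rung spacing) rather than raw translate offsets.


A door frame. The clear opening is 945 mm wide and 1983 mm high. Two 85 mm wide jambs, 107 mm deep, stand either side of the opening from the floor to the top of the opening. A 75 mm thick head sits across the top of both jambs, spanning the full outside width of the frame.


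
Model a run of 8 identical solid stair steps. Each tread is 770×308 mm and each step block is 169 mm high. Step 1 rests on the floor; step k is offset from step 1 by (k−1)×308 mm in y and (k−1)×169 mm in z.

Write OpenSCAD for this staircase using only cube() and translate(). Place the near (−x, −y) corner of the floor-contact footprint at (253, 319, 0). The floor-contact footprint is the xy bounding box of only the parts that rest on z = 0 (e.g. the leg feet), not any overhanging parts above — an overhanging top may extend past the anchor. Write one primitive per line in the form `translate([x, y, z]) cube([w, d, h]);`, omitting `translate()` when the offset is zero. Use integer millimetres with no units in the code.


translate([253, 319, 0]) cube([770, 308, 169]);
translate([253, 627, 169]) cube([770, 308, 169]);
translate([253, 935, 338]) cube([770, 308, 169]);
translate([253, 1243, 507]) cube([770, 308, 169]);
translate([253, 1551, 676]) cube([770, 308, 169]);
translate([253, 1859, 845]) cube([770, 308, 169]);
translate([253, 2167, 1014]) cube([770, 308, 169]);
translate([253, 2475, 1183]) cube([770, 308, 169]);


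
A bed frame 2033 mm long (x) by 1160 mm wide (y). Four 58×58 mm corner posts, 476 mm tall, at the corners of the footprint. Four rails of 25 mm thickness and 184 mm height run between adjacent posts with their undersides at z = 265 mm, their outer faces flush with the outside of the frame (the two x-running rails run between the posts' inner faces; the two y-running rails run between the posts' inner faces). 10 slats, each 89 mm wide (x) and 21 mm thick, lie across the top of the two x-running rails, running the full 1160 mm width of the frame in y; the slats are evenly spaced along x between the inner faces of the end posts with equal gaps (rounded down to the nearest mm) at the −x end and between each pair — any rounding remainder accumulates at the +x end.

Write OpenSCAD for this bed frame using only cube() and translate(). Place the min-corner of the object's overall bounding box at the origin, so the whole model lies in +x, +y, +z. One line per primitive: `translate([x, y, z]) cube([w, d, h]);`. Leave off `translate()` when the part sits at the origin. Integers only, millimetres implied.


cube([58, 58, 476]);
translate([0, 1102, 0]) cube([58, 58, 476]);
translate([1975, 0, 0]) cube([58, 58, 476]);
translate([1975, 1102, 0]) cube([58, 58, 476]);
translate([58, 0, 265]) cube([1917, 25, 184]);
translate([58, 1135, 265]) cube([1917, 25, 184]);
translate([0, 58, 265]) cube([25, 1044, 184]);
translate([2008, 58, 265]) cube([25, 1044, 184]);
translate([151, 0, 449]) cube([89, 1160, 21]);
translate([333, 0, 449]) cube([89, 1160, 21]);
translate([515, 0, 449]) cube([89, 1160, 21]);
translate([697, 0, 449]) cube([89, 1160, 21]);
translate([879, 0, 449]) cube([89, 1160, 21]);
translate([1061, 0, 449]) cube([89, 1160, 21]);
translate([1243, 0, 449]) cube([89, 1160, 21]);
translate([1425, 0, 449]) cube([89, 1160, 21]);
translate([1607, 0, 449]) cube([89, 1160, 21]);
translate([1789, 0, 449]) cube([89, 1160, 21]);


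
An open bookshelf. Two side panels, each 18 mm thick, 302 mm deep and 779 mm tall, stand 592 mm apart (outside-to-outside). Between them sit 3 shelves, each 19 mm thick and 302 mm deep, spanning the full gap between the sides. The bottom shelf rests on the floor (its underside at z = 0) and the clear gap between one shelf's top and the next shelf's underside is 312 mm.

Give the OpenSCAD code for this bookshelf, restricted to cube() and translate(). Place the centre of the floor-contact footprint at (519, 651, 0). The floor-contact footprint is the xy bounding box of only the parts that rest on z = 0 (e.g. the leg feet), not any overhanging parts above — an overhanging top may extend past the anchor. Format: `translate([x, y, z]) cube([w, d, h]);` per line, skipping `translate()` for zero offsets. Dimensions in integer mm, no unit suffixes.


translate([223, 500, 0]) cube([18, 302, 779]);
translate([797, 500, 0]) cube([18, 302, 779]);
translate([241, 500, 0]) cube([556, 302, 19]);
translate([241, 500, 331]) cube([556, 302, 19]);
translate([241, 500, 662]) cube([556, 302, 19]);


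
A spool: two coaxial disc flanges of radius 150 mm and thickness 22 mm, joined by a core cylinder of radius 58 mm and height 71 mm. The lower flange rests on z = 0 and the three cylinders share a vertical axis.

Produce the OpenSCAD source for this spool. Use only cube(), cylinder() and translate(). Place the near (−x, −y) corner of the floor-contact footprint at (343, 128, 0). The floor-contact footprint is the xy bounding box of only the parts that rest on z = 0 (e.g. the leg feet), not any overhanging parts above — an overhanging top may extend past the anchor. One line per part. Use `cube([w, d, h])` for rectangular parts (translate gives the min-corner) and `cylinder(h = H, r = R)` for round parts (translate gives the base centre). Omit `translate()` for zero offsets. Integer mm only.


translate([493, 278, 0]) cylinder(h = 22, r = 150);
translate([493, 278, 22]) cylinder(h = 71, r = 58);
translate([493, 278, 93]) cylinder(h = 22, r = 150);


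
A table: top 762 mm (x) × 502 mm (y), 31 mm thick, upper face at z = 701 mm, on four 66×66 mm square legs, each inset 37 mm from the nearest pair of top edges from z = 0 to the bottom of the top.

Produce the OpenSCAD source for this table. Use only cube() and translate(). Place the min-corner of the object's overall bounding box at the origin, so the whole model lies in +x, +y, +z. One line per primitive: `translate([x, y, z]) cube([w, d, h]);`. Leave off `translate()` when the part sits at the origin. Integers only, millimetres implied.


// leg_h = 701 - 31 = 670
translate([0, 0, 670]) cube([762, 502, 31]);
translate([37, 37, 0]) cube([66, 66, 670]);
translate([659, 37, 0]) cube([66, 66, 670]);
translate([37, 399, 0]) cube([66, 66, 670]);
translate([659, 399, 0]) cube([66, 66, 670]);


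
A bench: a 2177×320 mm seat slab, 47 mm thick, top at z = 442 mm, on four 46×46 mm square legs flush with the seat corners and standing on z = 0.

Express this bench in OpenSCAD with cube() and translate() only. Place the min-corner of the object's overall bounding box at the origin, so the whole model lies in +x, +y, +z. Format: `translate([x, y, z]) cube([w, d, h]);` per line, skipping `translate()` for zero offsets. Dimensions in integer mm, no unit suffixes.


// leg_h = 442 − 47 = 395
translate([0, 0, 395]) cube([2177, 320, 47]);
cube([46, 46, 395]);
translate([0, 274, 0]) cube([46, 46, 395]);
translate([2131, 0, 0]) cube([46, 46, 395]);
translate([2131, 274, 0]) cube([46, 46, 395]);


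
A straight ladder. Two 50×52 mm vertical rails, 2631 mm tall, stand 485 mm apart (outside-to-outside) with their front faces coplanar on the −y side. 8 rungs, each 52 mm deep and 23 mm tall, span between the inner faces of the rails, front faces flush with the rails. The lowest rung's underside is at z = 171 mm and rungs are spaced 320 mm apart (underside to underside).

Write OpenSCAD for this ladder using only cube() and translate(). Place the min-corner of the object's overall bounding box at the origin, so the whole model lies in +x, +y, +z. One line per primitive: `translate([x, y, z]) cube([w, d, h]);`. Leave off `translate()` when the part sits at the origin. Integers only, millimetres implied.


cube([50, 52, 2631]);
translate([435, 0, 0]) cube([50, 52, 2631]);
translate([50, 0, 171]) cube([385, 52, 23]);
translate([50, 0, 491]) cube([385, 52, 23]);
translate([50, 0, 811]) cube([385, 52, 23]);
translate([50, 0, 1131]) cube([385, 52, 23]);
translate([50, 0, 1451]) cube([385, 52, 23]);
translate([50, 0, 1771]) cube([385, 52, 23]);
translate([50, 0, 2091]) cube([385, 52, 23]);
translate([50, 0, 2411]) cube([385, 52, 23]);


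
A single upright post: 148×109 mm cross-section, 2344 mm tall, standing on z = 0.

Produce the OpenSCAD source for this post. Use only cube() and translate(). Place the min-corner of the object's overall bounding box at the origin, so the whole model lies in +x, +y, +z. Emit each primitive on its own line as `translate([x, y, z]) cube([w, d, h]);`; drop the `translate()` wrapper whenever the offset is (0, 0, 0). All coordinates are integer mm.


cube([148, 109, 2344]);


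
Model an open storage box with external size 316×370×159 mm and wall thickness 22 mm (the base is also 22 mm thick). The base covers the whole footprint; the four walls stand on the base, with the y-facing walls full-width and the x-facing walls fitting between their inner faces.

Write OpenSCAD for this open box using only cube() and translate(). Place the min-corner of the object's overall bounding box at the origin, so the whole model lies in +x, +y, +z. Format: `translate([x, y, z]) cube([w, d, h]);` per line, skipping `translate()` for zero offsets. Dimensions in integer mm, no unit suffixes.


cube([316, 370, 22]);
translate([0, 0, 22]) cube([316, 22, 137]);
translate([0, 348, 22]) cube([316, 22, 137]);
translate([0, 22, 22]) cube([22, 326, 137]);
translate([294, 22, 22]) cube([22, 326, 137]);


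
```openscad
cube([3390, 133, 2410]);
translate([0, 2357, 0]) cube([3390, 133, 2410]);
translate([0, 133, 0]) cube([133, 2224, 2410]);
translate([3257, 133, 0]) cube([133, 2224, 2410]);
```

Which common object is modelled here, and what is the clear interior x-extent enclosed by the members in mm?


A house (or room) frame. The interior width is 3124 mm.

Four 2410 mm walls enclosing a rectangle with no floor or roof — a room or house frame. Outside width is 3390 mm and wall thickness is 133 mm, so the interior width is 3390 − 2 × 133 = 3124 mm.


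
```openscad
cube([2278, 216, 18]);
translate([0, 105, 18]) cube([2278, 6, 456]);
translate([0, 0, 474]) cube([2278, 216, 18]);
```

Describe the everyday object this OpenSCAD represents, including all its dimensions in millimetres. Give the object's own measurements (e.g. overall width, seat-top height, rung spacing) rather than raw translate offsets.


An I-beam lying along x, 2278 mm long. Overall section height 492 mm. Two flanges 216 mm wide (y) and 18 mm thick, one on the floor and one at the top; a web 6 mm thick runs between them, centred on the flange width.


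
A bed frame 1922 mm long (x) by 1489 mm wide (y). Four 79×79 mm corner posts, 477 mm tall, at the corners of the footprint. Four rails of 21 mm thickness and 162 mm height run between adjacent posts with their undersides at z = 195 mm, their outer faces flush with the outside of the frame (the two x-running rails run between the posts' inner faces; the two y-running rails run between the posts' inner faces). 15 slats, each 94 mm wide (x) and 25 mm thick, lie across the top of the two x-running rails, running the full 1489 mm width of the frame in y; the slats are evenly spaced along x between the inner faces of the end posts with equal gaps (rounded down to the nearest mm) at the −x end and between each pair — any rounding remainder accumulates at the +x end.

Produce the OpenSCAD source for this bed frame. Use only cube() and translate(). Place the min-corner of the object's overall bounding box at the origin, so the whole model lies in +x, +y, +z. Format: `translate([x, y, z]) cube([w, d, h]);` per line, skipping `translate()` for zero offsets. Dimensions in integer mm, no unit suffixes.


cube([79, 79, 477]);
translate([0, 1410, 0]) cube([79, 79, 477]);
translate([1843, 0, 0]) cube([79, 79, 477]);
translate([1843, 1410, 0]) cube([79, 79, 477]);
translate([79, 0, 195]) cube([1764, 21, 162]);
translate([79, 1468, 195]) cube([1764, 21, 162]);
translate([0, 79, 195]) cube([21, 1331, 162]);
translate([1901, 79, 195]) cube([21, 1331, 162]);
translate([101, 0, 357]) cube([94, 1489, 25]);
translate([217, 0, 357]) cube([94, 1489, 25]);
translate([333, 0, 357]) cube([94, 1489, 25]);
translate([449, 0, 357]) cube([94, 1489, 25]);
translate([565, 0, 357]) cube([94, 1489, 25]);
translate([681, 0, 357]) cube([94, 1489, 25]);
translate([797, 0, 357]) cube([94, 1489, 25]);
translate([913, 0, 357]) cube([94, 1489, 25]);
translate([1029, 0, 357]) cube([94, 1489, 25]);
translate([1145, 0, 357]) cube([94, 1489, 25]);
translate([1261, 0, 357]) cube([94, 1489, 25]);
translate([1377, 0, 357]) cube([94, 1489, 25]);
translate([1493, 0, 357]) cube([94, 1489, 25]);
translate([1609, 0, 357]) cube([94, 1489, 25]);
translate([1725, 0, 357]) cube([94, 1489, 25]);


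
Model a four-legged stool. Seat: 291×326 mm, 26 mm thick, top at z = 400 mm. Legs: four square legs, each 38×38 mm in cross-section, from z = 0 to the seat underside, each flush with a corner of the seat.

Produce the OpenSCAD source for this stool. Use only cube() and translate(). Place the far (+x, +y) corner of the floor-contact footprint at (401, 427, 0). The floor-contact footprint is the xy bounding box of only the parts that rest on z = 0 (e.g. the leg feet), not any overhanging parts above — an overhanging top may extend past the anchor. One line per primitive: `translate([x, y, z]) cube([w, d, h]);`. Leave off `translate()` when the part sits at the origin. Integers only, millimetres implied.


translate([110, 101, 374]) cube([291, 326, 26]);
translate([110, 101, 0]) cube([38, 38, 374]);
translate([363, 101, 0]) cube([38, 38, 374]);
translate([110, 389, 0]) cube([38, 38, 374]);
translate([363, 389, 0]) cube([38, 38, 374]);


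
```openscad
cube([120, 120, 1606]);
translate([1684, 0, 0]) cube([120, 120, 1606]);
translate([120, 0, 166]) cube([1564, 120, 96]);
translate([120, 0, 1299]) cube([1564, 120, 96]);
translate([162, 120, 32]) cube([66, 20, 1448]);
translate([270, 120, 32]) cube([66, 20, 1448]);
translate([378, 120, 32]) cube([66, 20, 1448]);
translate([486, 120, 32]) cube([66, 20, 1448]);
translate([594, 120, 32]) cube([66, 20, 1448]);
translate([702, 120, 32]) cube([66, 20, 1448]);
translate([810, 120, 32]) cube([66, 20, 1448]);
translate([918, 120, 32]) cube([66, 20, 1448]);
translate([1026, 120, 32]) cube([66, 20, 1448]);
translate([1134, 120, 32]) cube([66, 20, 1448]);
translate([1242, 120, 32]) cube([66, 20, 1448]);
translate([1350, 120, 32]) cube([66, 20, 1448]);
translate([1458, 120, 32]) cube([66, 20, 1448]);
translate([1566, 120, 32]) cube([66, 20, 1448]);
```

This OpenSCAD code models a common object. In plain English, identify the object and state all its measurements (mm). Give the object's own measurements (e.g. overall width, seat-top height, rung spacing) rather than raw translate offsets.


A fence section. Two 120×120 mm posts, 1606 mm tall, stand on the floor with a clear span of 1564 mm between their inner faces. Two horizontal rails of 120×96 mm section span the gap between the posts with their undersides at z = 166 mm and z = 1299 mm, flush with the posts' −y face. 14 pickets, each 66 mm wide, 20 mm thick and 1448 mm tall, are fixed to the +y face of the rails with their bottoms at z = 32 mm, spaced across the span with a 42 mm gap after the −x post and between neighbouring pickets, with 52 mm left before the +x post.


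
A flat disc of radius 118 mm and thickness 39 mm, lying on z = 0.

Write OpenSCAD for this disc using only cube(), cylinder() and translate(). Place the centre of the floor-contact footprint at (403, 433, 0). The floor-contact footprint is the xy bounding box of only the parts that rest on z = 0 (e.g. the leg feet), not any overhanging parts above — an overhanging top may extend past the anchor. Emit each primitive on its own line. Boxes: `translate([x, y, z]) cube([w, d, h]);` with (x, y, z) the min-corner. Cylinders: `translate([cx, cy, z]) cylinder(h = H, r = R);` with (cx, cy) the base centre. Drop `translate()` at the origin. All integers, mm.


translate([403, 433, 0]) cylinder(h = 39, r = 118);


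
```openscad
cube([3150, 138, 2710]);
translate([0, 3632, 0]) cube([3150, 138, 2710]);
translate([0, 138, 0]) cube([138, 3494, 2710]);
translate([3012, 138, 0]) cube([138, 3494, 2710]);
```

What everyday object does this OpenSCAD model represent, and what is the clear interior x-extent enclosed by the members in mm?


A house (or room) frame. The interior width is 2874 mm.

Four 2710 mm walls enclosing a rectangle with no floor or roof — a room or house frame. Outside width is 3150 mm and wall thickness is 138 mm, so the interior width is 3150 − 2 × 138 = 2874 mm.


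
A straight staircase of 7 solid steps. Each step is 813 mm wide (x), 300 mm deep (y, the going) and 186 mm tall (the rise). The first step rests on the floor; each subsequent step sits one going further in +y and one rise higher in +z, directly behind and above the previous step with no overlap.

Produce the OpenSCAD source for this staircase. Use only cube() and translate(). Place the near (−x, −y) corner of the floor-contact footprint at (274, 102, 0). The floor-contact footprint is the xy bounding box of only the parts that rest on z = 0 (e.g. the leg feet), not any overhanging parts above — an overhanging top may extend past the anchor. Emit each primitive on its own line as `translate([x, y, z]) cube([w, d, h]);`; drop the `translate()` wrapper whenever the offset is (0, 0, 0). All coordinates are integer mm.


translate([274, 102, 0]) cube([813, 300, 186]);
translate([274, 402, 186]) cube([813, 300, 186]);
translate([274, 702, 372]) cube([813, 300, 186]);
translate([274, 1002, 558]) cube([813, 300, 186]);
translate([274, 1302, 744]) cube([813, 300, 186]);
translate([274, 1602, 930]) cube([813, 300, 186]);
translate([274, 1902, 1116]) cube([813, 300, 186]);


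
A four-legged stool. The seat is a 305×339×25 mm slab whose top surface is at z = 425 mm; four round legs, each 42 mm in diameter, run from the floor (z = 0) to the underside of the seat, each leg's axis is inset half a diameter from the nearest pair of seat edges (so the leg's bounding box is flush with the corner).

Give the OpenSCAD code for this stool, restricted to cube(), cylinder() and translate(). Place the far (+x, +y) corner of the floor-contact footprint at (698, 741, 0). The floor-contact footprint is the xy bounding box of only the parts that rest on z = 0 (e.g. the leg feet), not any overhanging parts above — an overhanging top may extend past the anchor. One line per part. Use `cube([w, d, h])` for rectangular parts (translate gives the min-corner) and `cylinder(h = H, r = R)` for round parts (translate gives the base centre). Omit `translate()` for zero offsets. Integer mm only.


translate([393, 402, 400]) cube([305, 339, 25]);
translate([414, 423, 0]) cylinder(h = 400, r = 21);
translate([677, 423, 0]) cylinder(h = 400, r = 21);
translate([414, 720, 0]) cylinder(h = 400, r = 21);
translate([677, 720, 0]) cylinder(h = 400, r = 21);


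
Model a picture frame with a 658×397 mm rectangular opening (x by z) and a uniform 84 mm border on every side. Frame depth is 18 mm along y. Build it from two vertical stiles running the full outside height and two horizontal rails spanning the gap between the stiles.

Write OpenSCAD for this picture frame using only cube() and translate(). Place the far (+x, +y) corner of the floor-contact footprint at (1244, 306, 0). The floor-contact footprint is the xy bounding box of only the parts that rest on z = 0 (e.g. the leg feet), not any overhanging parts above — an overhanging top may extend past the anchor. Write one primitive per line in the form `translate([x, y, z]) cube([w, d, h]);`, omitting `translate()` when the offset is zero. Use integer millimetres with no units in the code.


translate([418, 288, 0]) cube([84, 18, 565]);
translate([1160, 288, 0]) cube([84, 18, 565]);
translate([502, 288, 0]) cube([658, 18, 84]);
translate([502, 288, 481]) cube([658, 18, 84]);


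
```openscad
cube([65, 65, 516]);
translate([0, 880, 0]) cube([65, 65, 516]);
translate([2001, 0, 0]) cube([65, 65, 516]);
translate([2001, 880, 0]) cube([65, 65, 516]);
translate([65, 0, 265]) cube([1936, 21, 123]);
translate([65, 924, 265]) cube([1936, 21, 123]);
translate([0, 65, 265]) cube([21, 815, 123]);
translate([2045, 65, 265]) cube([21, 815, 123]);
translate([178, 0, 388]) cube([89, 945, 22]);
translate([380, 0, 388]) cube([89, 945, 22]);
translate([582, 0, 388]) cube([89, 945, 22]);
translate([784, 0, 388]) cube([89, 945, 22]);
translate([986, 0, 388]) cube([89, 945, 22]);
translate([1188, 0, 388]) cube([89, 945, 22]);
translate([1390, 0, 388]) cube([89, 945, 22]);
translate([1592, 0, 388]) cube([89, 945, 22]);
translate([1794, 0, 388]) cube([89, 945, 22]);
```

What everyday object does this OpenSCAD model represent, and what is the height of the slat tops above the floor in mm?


A bed frame. The slat-top height is 410 mm.

Four posts, four rails, and a row of slats — a bed frame. Slats sit on the rails at z = 265 + 123 = 388; with slat thickness 22, the top is 410 mm.


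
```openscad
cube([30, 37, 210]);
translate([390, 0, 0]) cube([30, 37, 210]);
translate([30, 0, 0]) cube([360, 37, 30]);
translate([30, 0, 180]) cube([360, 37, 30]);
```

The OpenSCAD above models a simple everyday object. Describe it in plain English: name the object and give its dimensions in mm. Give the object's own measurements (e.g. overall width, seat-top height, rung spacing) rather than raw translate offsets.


A rectangular picture frame lying in the x–z plane (depth along y). The opening is 360 mm wide (x) by 150 mm tall (z), surrounded by a border 30 mm wide on all four sides. The frame is 37 mm deep and is made of two full-height vertical stiles with two horizontal rails fitted between them.


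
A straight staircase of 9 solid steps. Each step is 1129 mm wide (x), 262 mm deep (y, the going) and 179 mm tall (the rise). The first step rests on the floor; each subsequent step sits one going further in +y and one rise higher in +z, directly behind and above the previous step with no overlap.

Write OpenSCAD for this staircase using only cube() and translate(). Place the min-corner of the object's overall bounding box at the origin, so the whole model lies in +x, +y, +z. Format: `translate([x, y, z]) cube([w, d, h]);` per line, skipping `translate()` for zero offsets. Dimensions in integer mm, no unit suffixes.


cube([1129, 262, 179]);
translate([0, 262, 179]) cube([1129, 262, 179]);
translate([0, 524, 358]) cube([1129, 262, 179]);
translate([0, 786, 537]) cube([1129, 262, 179]);
translate([0, 1048, 716]) cube([1129, 262, 179]);
translate([0, 1310, 895]) cube([1129, 262, 179]);
translate([0, 1572, 1074]) cube([1129, 262, 179]);
translate([0, 1834, 1253]) cube([1129, 262, 179]);
translate([0, 2096, 1432]) cube([1129, 262, 179]);


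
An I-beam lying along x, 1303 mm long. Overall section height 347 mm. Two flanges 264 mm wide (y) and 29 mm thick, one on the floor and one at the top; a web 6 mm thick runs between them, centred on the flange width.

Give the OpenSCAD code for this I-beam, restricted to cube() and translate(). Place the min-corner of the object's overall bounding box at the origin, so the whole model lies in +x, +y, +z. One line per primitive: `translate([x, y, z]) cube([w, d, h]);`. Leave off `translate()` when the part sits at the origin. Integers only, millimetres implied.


cube([1303, 264, 29]);
translate([0, 129, 29]) cube([1303, 6, 289]);
translate([0, 0, 318]) cube([1303, 264, 29]);


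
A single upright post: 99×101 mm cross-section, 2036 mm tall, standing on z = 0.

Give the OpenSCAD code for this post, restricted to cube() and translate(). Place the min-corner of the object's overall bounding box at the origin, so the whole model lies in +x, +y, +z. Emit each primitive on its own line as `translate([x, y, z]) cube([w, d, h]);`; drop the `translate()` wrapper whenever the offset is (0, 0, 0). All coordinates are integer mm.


cube([99, 101, 2036]);


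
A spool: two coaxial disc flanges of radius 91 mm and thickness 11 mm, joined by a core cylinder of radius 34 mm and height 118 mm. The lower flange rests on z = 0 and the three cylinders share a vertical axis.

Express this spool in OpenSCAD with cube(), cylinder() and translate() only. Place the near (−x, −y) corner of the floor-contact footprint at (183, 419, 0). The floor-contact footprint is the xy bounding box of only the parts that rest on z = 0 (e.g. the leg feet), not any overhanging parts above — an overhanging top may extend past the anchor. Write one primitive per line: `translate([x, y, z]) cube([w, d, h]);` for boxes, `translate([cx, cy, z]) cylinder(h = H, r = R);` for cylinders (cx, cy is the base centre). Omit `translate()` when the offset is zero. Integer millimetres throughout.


translate([274, 510, 0]) cylinder(h = 11, r = 91);
translate([274, 510, 11]) cylinder(h = 118, r = 34);
translate([274, 510, 129]) cylinder(h = 11, r = 91);
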